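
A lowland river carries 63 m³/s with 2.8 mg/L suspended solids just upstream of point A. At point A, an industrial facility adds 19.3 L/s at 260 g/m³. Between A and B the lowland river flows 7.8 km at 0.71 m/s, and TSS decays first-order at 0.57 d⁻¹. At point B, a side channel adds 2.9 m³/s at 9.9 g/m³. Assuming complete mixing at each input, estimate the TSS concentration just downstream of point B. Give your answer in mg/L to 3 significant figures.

19.3 L/s = 0.0193 m³/s.
After input A: C = (63·2.8 + 0.0193·260) / 63.02 = 2.879 mg/L.
Over the 7.8 km reach to input B (t = 1.099e+04 s = 0.1272 d), decay gives C = 2.879·exp(−0.57·0.1272) = 2.678 mg/L.
After input B: C = (63.02·2.678 + 2.9·9.9) / 65.92 = 2.995 mg/L.

3.00 mg/L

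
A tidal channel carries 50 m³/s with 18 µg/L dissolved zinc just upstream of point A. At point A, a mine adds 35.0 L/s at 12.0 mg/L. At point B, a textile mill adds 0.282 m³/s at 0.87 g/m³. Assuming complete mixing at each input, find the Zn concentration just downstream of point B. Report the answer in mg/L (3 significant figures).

0.0311 mg/L

18 µg/L = 0.018 mg/L.
35.0 L/s = 0.035 m³/s.
After input A: C = (50·0.018 + 0.035·12) / 50.03 = 0.02638 mg/L.
After input B: C = (50.03·0.02638 + 0.282·0.87) / 50.32 = 0.03111 mg/L.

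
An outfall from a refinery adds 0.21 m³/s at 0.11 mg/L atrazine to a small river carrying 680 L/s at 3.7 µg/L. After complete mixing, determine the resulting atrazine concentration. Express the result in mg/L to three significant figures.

680 L/s = 0.68 m³/s.
3.7 µg/L = 0.0037 mg/L.
Flow-weighted mixing gives C = (0.21·0.11 + 0.68·0.0037) / (0.21 + 0.68) = 0.02562/0.89 = 0.02878 mg/L.

0.0288 mg/L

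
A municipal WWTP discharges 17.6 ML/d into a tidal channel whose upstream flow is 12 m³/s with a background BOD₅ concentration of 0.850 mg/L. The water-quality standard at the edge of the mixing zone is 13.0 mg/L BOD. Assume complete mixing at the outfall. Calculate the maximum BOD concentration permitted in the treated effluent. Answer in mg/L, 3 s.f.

729 mg/L

17.6 ML/d = 0.2037 m³/s.
Mass balance: 13·12.2 = 0.2037·Cₑ + 12·0.85.
Cₑ = (158.6 − 10.2) / 0.2037 = 728.7 mg/L.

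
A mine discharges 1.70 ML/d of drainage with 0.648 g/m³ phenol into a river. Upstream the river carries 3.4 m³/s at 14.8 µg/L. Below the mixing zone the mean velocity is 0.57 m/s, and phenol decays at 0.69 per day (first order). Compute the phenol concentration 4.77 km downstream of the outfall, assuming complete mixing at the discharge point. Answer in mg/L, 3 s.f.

1.70 ML/d = 0.01968 m³/s.
14.8 µg/L = 0.0148 mg/L.
After complete mixing, C₀ = (0.01968·0.648 + 3.4·0.0148) / 3.42 = 0.01844 mg/L.
Travel time t = 4770 m / 0.57 m/s = 8368 s = 0.09686 d.
C = 0.01844·exp(−0.69·0.09686) = 0.01844·0.9354 = 0.01725 mg/L.

0.0173 mg/L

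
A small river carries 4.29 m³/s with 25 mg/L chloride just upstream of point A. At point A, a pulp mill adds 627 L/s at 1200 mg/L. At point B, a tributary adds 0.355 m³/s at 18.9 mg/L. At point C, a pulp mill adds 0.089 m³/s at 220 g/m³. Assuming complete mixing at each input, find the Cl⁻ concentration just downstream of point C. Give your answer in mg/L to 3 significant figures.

627 L/s = 0.627 m³/s.
After input A: C = (4.29·25 + 0.627·1200) / 4.917 = 174.8 mg/L.
After input B: C = (4.917·174.8 + 0.355·18.9) / 5.272 = 164.3 mg/L.
After input C: C = (5.272·164.3 + 0.089·220) / 5.361 = 165.3 mg/L.

165 mg/L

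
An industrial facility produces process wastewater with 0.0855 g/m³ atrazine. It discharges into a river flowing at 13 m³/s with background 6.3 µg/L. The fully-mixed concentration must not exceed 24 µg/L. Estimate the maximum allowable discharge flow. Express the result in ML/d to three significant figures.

6.3 µg/L = 0.0063 mg/L.
24 µg/L = 0.024 mg/L.
Mass balance at complete mixing: C_std·(Q_w + Q_r) = Q_w·C_e + Q_r·C_b.
Rearranging, Q_w = Q_r·(C_std − C_b)/(C_e − C_std) = 13·(0.024 − 0.0063) / (0.0855 − 0.024) = 3.741 m³/s.
= 323.3 ML/d.

323 ML/d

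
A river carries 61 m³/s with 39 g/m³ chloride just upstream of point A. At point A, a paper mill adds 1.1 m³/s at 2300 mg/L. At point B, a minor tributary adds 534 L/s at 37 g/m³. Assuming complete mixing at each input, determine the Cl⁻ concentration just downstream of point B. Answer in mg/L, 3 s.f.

After input A: C = (61·39 + 1.1·2300) / 62.1 = 79.05 mg/L.
534 L/s = 0.534 m³/s.
After input B: C = (62.1·79.05 + 0.534·37) / 62.63 = 78.69 mg/L.

78.7 mg/L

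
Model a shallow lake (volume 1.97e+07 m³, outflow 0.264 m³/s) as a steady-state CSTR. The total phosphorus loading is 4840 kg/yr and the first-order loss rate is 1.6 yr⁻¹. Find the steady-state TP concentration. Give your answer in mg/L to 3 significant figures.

0.121 mg/L

Outflow Q = 0.264 m³/s × 3.156e+07 s/yr = 8.331e+06 m³/yr.
Steady-state CSTR mass balance: W = Q·C + k·V·C, so C = W/(Q + kV).
Q + kV = 8.331e+06 + 1.6·1.97e+07 = 3.985e+07 m³/yr.
C = 4840/3.985e+07 = 0.0001215 kg/m³ = 0.1215 mg/L.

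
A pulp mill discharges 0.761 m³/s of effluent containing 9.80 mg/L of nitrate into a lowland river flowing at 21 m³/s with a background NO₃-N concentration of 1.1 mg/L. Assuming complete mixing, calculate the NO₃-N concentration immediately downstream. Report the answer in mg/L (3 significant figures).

1.40 mg/L

By mass balance at complete mixing, C = (0.761·9.8 + 21·1.1) / (0.761 + 21) = 30.56/21.76 = 1.404 mg/L.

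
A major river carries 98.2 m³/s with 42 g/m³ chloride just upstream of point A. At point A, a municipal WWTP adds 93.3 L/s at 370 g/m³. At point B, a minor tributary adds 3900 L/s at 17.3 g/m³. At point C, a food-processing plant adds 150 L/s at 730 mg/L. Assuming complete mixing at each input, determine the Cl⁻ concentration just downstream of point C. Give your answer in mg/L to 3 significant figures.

42.4 mg/L

93.3 L/s = 0.0933 m³/s.
After input A: C = (98.2·42 + 0.0933·370) / 98.29 = 42.31 mg/L.
3900 L/s = 3.9 m³/s.
After input B: C = (98.29·42.31 + 3.9·17.3) / 102.2 = 41.36 mg/L.
150 L/s = 0.15 m³/s.
After input C: C = (102.2·41.36 + 0.15·730) / 102.3 = 42.37 mg/L.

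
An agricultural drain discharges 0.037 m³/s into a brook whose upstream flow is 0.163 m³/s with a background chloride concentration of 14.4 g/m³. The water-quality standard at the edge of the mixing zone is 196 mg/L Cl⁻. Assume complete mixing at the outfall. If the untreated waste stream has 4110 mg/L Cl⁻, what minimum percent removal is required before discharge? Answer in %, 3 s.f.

Mass balance: 196·0.2 = 0.037·Cₑ + 0.163·14.4.
Cₑ = (39.2 − 2.347) / 0.037 = 996 mg/L.
Required removal = 1 − 996/4110 = 75.77 %.

75.8 %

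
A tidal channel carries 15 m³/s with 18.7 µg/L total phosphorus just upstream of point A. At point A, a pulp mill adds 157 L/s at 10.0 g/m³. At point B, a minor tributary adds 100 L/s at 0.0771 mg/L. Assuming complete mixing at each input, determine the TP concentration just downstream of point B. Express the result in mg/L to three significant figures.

18.7 µg/L = 0.0187 mg/L.
157 L/s = 0.157 m³/s.
After input A: C = (15·0.0187 + 0.157·10) / 15.16 = 0.1221 mg/L.
100 L/s = 0.1 m³/s.
After input B: C = (15.16·0.1221 + 0.1·0.0771) / 15.26 = 0.1218 mg/L.

0.122 mg/L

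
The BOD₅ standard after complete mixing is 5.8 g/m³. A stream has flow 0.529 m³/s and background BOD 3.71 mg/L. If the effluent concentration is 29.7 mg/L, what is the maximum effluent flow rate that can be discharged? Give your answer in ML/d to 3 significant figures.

Mass balance at complete mixing: C_std·(Q_w + Q_r) = Q_w·C_e + Q_r·C_b.
Rearranging, Q_w = Q_r·(C_std − C_b)/(C_e − C_std) = 0.529·(5.8 − 3.71) / (29.7 − 5.8) = 0.04626 m³/s.
= 3.997 ML/d.

4.00 ML/d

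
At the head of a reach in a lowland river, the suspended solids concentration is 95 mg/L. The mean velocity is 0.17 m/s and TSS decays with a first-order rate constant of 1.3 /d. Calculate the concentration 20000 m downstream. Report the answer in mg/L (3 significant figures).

16.2 mg/L

Travel time t = 20000 m / 0.17 m/s = 2e+04/0.17 = 1.176e+05 s = 1.362 d.
First-order decay: C = 95·exp(−1.3·1.362) = 95·0.1703 = 16.18 mg/L.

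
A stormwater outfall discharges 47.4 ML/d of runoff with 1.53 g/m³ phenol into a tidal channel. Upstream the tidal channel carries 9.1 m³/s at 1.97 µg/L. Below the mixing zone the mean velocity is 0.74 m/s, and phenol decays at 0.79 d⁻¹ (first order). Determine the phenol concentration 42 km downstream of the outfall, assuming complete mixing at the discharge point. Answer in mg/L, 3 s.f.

0.0529 mg/L

47.4 ML/d = 0.5486 m³/s.
1.97 µg/L = 0.00197 mg/L.
After complete mixing, C₀ = (0.5486·1.53 + 9.1·0.00197) / 9.649 = 0.08885 mg/L.
Travel time t = 4.2e+04 m / 0.74 m/s = 5.676e+04 s = 0.6569 d.
C = 0.08885·exp(−0.79·0.6569) = 0.08885·0.5951 = 0.05288 mg/L.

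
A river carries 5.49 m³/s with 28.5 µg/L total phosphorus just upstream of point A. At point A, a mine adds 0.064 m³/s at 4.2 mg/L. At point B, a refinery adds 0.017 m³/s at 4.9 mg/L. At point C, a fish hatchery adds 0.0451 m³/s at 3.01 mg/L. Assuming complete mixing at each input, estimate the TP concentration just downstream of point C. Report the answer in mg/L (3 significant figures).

0.115 mg/L

28.5 µg/L = 0.0285 mg/L.
After input A: C = (5.49·0.0285 + 0.064·4.2) / 5.554 = 0.07657 mg/L.
After input B: C = (5.554·0.07657 + 0.017·4.9) / 5.571 = 0.09129 mg/L.
After input C: C = (5.571·0.09129 + 0.0451·3.01) / 5.616 = 0.1147 mg/L.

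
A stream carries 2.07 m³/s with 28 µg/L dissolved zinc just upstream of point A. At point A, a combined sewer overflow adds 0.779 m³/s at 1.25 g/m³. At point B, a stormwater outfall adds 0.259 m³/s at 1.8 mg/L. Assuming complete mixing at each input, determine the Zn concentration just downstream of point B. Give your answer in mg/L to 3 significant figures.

28 µg/L = 0.028 mg/L.
After input A: C = (2.07·0.028 + 0.779·1.25) / 2.849 = 0.3621 mg/L.
After input B: C = (2.849·0.3621 + 0.259·1.8) / 3.108 = 0.482 mg/L.

0.482 mg/L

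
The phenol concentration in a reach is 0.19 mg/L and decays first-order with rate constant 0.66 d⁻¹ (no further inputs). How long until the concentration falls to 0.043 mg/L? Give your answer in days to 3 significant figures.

2.25 d

t = ln(C₀/C)/k = ln(0.19/0.043)/0.66 = 1.486/0.66 = 2.251 d.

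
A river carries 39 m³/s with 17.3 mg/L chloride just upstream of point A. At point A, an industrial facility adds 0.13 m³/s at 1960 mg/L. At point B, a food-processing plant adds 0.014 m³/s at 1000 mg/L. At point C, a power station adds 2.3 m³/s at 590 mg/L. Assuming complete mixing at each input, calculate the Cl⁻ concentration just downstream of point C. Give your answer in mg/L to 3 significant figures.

After input A: C = (39·17.3 + 0.13·1960) / 39.13 = 23.75 mg/L.
After input B: C = (39.13·23.75 + 0.014·1000) / 39.14 = 24.1 mg/L.
After input C: C = (39.14·24.1 + 2.3·590) / 41.44 = 55.51 mg/L.

55.5 mg/L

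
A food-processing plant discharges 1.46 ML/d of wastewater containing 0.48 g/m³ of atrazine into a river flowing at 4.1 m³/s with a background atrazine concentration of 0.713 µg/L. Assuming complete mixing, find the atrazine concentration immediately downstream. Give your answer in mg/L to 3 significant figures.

1.46 ML/d = 0.0169 m³/s.
0.713 µg/L = 0.000713 mg/L.
Conservation of mass across the mixing zone: C = (0.0169·0.48 + 4.1·0.000713) / (0.0169 + 4.1) = 0.01103/4.117 = 0.00268 mg/L.

0.00268 mg/L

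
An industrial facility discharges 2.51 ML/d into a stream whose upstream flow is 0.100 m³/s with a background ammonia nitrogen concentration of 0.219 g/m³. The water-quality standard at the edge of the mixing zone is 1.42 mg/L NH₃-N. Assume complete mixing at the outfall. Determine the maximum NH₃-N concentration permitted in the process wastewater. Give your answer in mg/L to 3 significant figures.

2.51 ML/d = 0.02905 m³/s.
Mass balance: 1.42·0.1291 = 0.02905·Cₑ + 0.1·0.219.
Cₑ = (0.1833 − 0.0219) / 0.02905 = 5.554 mg/L.

5.55 mg/L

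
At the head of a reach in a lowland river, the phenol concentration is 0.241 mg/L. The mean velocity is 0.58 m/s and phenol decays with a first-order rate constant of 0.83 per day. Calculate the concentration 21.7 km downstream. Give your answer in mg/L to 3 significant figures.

0.168 mg/L

Travel time t = 21.7 km / 0.58 m/s = 2.17e+04/0.58 = 3.741e+04 s = 0.433 d.
First-order decay: C = 0.241·exp(−0.83·0.433) = 0.241·0.6981 = 0.1682 mg/L.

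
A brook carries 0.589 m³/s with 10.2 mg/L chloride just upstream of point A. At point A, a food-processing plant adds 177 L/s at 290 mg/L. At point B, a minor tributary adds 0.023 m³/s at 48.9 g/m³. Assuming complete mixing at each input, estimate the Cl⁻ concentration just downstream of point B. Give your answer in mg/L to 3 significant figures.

177 L/s = 0.177 m³/s.
After input A: C = (0.589·10.2 + 0.177·290) / 0.766 = 74.85 mg/L.
After input B: C = (0.766·74.85 + 0.023·48.9) / 0.789 = 74.1 mg/L.

74.1 mg/L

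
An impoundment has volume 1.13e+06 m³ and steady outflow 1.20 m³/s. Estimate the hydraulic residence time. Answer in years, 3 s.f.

0.0298 yr

Q = 1.20 m³/s × 3.156e+07 s/yr = 3.787e+07 m³/yr.
Hydraulic residence time τ = V/Q = 1.13e+06/3.787e+07 = 0.02984 yr.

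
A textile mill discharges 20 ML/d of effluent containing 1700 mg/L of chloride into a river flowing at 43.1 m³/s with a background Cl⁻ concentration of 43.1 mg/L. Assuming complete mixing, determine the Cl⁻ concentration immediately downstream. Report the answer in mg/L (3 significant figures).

20 ML/d = 0.2315 m³/s.
By mass balance at complete mixing, C = (0.2315·1700 + 43.1·43.1) / (0.2315 + 43.1) = 2251/43.33 = 51.95 mg/L.

52.0 mg/L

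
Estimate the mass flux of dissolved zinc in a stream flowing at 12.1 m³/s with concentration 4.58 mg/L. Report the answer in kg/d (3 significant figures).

4790 kg/d

Mass flux = Q·C = 12.1 m³/s × 4.58 g/m³ = 55.42 g/s.
= 55.42 g/s × 86.4 = 4788 kg/d.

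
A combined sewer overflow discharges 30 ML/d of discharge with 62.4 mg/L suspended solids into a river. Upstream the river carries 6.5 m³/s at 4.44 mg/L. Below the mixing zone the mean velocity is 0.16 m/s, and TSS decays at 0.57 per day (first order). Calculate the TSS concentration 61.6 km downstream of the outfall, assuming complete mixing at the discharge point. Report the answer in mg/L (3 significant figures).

0.582 mg/L

30 ML/d = 0.3472 m³/s.
After complete mixing, C₀ = (0.3472·62.4 + 6.5·4.44) / 6.847 = 7.379 mg/L.
Travel time t = 6.16e+04 m / 0.16 m/s = 3.85e+05 s = 4.456 d.
C = 7.379·exp(−0.57·4.456) = 7.379·0.07887 = 0.582 mg/L.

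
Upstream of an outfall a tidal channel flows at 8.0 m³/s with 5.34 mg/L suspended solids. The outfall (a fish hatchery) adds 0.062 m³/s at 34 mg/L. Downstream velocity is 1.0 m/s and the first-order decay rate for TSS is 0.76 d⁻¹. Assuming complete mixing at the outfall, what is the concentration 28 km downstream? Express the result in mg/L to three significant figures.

4.35 mg/L

After complete mixing, C₀ = (0.062·34 + 8·5.34) / 8.062 = 5.56 mg/L.
Travel time t = 2.8e+04 m / 1.0 m/s = 2.8e+04 s = 0.3241 d.
C = 5.56·exp(−0.76·0.3241) = 5.56·0.7817 = 4.347 mg/L.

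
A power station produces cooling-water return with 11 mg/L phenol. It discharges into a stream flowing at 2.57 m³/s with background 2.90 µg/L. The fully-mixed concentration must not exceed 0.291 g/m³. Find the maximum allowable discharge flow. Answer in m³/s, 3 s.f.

2.90 µg/L = 0.0029 mg/L.
Mass balance at complete mixing: C_std·(Q_w + Q_r) = Q_w·C_e + Q_r·C_b.
Rearranging, Q_w = Q_r·(C_std − C_b)/(C_e − C_std) = 2.57·(0.291 − 0.0029) / (11 − 0.291) = 0.06914 m³/s.

0.0691 m³/s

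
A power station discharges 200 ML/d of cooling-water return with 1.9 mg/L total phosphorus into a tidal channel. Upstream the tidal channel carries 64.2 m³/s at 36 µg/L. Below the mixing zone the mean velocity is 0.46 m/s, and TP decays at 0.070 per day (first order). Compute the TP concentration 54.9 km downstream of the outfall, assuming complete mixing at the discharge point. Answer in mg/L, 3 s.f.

0.0916 mg/L

200 ML/d = 2.315 m³/s.
36 µg/L = 0.036 mg/L.
After complete mixing, C₀ = (2.315·1.9 + 64.2·0.036) / 66.51 = 0.1009 mg/L.
Travel time t = 5.49e+04 m / 0.46 m/s = 1.193e+05 s = 1.381 d.
C = 0.1009·exp(−0.070·1.381) = 0.1009·0.9078 = 0.09157 mg/L.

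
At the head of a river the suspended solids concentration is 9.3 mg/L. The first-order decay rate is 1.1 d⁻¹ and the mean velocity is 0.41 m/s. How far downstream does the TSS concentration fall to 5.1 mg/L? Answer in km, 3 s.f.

From C = C₀·e^(−kt), t = ln(C₀/C)/k = ln(9.3/5.1)/1.1 = 0.6008/1.1 = 0.5462 d.
Distance = v·t = 0.41 m/s × 4.719e+04 s = 1.935e+04 m = 19.35 km.

19.3 km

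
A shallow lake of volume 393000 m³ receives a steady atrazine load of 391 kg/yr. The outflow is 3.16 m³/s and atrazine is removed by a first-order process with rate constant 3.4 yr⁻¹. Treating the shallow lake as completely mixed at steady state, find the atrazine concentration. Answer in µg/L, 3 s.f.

3.87 µg/L

Outflow Q = 3.16 m³/s × 3.156e+07 s/yr = 9.972e+07 m³/yr.
Steady-state CSTR mass balance: W = Q·C + k·V·C, so C = W/(Q + kV).
Q + kV = 9.972e+07 + 3.4·393000 = 1.011e+08 m³/yr.
C = 391/1.011e+08 = 3.869e-06 kg/m³ = 0.003869 mg/L = 3.869 µg/L.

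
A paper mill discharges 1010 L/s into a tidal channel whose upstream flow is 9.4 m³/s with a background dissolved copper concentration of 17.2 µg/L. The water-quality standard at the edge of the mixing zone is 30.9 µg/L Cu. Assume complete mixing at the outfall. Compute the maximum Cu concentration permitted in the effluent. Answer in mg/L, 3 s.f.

1010 L/s = 1.01 m³/s.
17.2 µg/L = 0.0172 mg/L.
30.9 µg/L = 0.0309 mg/L.
Mass balance: 0.0309·10.41 = 1.01·Cₑ + 9.4·0.0172.
Cₑ = (0.3217 − 0.1617) / 1.01 = 0.1584 mg/L.

0.158 mg/L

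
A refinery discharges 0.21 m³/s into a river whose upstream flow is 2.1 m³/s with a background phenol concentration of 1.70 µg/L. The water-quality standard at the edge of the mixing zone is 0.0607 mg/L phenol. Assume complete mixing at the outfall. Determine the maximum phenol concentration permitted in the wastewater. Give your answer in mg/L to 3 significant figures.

0.651 mg/L

1.70 µg/L = 0.0017 mg/L.
Mass balance: 0.0607·2.31 = 0.21·Cₑ + 2.1·0.0017.
Cₑ = (0.1402 − 0.00357) / 0.21 = 0.6507 mg/L.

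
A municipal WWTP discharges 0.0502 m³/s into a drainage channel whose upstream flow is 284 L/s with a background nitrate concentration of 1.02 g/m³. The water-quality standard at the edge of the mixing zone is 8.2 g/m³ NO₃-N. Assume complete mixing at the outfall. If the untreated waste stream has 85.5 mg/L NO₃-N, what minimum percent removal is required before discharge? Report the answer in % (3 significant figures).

284 L/s = 0.284 m³/s.
Mass balance: 8.2·0.3342 = 0.0502·Cₑ + 0.284·1.02.
Cₑ = (2.74 − 0.2897) / 0.0502 = 48.82 mg/L.
Required removal = 1 − 48.82/85.5 = 42.9 %.

42.9 %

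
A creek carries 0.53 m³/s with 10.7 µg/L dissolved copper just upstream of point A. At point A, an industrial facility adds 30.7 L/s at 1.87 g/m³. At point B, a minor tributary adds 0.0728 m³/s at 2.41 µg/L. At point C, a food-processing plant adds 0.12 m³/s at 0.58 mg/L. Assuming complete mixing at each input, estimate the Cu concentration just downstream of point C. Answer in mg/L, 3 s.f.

10.7 µg/L = 0.0107 mg/L.
30.7 L/s = 0.0307 m³/s.
After input A: C = (0.53·0.0107 + 0.0307·1.87) / 0.5607 = 0.1125 mg/L.
2.41 µg/L = 0.00241 mg/L.
After input B: C = (0.5607·0.1125 + 0.0728·0.00241) / 0.6335 = 0.09985 mg/L.
After input C: C = (0.6335·0.09985 + 0.12·0.58) / 0.7535 = 0.1763 mg/L.

0.176 mg/L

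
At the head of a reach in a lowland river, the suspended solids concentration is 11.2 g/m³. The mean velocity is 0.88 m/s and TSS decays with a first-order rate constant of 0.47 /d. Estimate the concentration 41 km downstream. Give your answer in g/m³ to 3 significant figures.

Travel time t = 41 km / 0.88 m/s = 4.1e+04/0.88 = 4.659e+04 s = 0.5392 d.
First-order decay: C = 11.2·exp(−0.47·0.5392) = 11.2·0.7761 = 8.693 g/m³.

8.69 g/m³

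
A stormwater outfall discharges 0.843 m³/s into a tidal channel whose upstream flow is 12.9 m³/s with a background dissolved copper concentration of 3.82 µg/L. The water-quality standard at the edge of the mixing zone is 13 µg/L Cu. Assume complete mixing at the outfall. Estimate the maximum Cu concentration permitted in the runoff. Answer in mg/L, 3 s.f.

0.153 mg/L

3.82 µg/L = 0.00382 mg/L.
13 µg/L = 0.013 mg/L.
Mass balance: 0.013·13.74 = 0.843·Cₑ + 12.9·0.00382.
Cₑ = (0.1787 − 0.04928) / 0.843 = 0.1535 mg/L.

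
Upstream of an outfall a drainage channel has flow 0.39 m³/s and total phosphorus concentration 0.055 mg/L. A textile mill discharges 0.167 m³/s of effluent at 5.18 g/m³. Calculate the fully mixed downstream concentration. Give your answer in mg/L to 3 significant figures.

Conservation of mass across the mixing zone: C = (0.167·5.18 + 0.39·0.055) / (0.167 + 0.39) = 0.8865/0.557 = 1.592 mg/L.

1.59 mg/L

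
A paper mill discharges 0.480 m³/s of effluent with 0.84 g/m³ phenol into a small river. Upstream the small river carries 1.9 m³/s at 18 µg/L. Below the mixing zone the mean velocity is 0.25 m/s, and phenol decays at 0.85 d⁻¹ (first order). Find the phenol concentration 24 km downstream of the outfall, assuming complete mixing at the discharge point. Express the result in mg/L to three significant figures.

0.0715 mg/L

18 µg/L = 0.018 mg/L.
After complete mixing, C₀ = (0.48·0.84 + 1.9·0.018) / 2.38 = 0.1838 mg/L.
Travel time t = 2.4e+04 m / 0.25 m/s = 9.6e+04 s = 1.111 d.
C = 0.1838·exp(−0.85·1.111) = 0.1838·0.3889 = 0.07147 mg/L.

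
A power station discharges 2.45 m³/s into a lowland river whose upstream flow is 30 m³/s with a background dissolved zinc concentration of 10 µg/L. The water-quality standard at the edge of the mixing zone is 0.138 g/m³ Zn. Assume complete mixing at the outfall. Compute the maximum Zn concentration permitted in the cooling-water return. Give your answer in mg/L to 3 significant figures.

10 µg/L = 0.01 mg/L.
Mass balance: 0.138·32.45 = 2.45·Cₑ + 30·0.01.
Cₑ = (4.478 − 0.3) / 2.45 = 1.705 mg/L.

1.71 mg/L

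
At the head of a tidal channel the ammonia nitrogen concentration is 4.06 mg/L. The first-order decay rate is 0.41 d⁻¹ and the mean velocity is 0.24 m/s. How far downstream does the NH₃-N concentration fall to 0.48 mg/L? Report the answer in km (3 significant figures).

From C = C₀·e^(−kt), t = ln(C₀/C)/k = ln(4.06/0.48)/0.41 = 2.135/0.41 = 5.208 d.
Distance = v·t = 0.24 m/s × 4.499e+05 s = 1.08e+05 m = 108 km.

108 km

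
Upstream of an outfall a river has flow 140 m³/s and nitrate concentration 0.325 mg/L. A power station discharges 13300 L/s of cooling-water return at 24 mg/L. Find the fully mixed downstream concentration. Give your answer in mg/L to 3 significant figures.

13300 L/s = 13.3 m³/s.
Conservation of mass across the mixing zone: C = (13.3·24 + 140·0.325) / (13.3 + 140) = 364.7/153.3 = 2.379 mg/L.

2.38 mg/L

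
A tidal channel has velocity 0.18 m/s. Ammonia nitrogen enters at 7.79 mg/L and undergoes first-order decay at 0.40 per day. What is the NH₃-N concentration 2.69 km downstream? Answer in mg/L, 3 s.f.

Travel time t = 2.69 km / 0.18 m/s = 2690/0.18 = 1.494e+04 s = 0.173 d.
First-order decay: C = 7.79·exp(−0.40·0.173) = 7.79·0.9332 = 7.269 mg/L.

7.27 mg/L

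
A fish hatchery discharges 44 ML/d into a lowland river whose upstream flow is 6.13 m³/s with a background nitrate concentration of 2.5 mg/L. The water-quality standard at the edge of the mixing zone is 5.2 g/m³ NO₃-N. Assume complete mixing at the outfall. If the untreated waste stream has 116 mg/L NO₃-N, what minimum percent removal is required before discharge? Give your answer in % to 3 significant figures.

67.5 %

44 ML/d = 0.5093 m³/s.
Mass balance: 5.2·6.639 = 0.5093·Cₑ + 6.13·2.5.
Cₑ = (34.52 − 15.32) / 0.5093 = 37.7 mg/L.
Required removal = 1 − 37.7/116 = 67.5 %.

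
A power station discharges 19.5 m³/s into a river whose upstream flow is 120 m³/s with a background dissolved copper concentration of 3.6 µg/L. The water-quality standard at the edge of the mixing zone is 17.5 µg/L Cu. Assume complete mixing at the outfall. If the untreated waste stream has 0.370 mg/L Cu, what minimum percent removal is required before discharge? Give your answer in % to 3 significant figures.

72.2 %

3.6 µg/L = 0.0036 mg/L.
17.5 µg/L = 0.0175 mg/L.
Mass balance: 0.0175·139.5 = 19.5·Cₑ + 120·0.0036.
Cₑ = (2.441 − 0.432) / 19.5 = 0.103 mg/L.
Required removal = 1 − 0.103/0.370 = 72.15 %.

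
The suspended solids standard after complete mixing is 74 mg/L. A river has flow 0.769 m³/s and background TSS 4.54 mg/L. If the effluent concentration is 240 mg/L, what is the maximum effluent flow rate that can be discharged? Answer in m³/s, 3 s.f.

Mass balance at complete mixing: C_std·(Q_w + Q_r) = Q_w·C_e + Q_r·C_b.
Rearranging, Q_w = Q_r·(C_std − C_b)/(C_e − C_std) = 0.769·(74 − 4.54) / (240 − 74) = 0.3218 m³/s.

0.322 m³/s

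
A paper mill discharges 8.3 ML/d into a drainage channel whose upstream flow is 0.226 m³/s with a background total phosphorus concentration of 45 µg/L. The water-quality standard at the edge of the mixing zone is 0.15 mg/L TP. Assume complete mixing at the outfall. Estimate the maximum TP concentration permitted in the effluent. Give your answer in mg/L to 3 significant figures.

8.3 ML/d = 0.09606 m³/s.
45 µg/L = 0.045 mg/L.
Mass balance: 0.15·0.3221 = 0.09606·Cₑ + 0.226·0.045.
Cₑ = (0.04831 − 0.01017) / 0.09606 = 0.397 mg/L.

0.397 mg/L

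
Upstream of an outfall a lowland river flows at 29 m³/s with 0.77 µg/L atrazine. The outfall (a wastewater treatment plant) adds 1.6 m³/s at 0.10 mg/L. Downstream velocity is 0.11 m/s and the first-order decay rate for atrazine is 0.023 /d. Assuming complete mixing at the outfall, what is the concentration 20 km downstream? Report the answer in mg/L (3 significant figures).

0.77 µg/L = 0.00077 mg/L.
After complete mixing, C₀ = (1.6·0.1 + 29·0.00077) / 30.6 = 0.005958 mg/L.
Travel time t = 2e+04 m / 0.11 m/s = 1.818e+05 s = 2.104 d.
C = 0.005958·exp(−0.023·2.104) = 0.005958·0.9528 = 0.005677 mg/L.

0.00568 mg/L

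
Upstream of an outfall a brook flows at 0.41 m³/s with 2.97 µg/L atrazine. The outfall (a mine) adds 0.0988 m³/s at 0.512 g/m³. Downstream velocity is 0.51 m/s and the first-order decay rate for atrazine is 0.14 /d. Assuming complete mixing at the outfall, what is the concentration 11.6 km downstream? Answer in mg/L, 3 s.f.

0.0981 mg/L

2.97 µg/L = 0.00297 mg/L.
After complete mixing, C₀ = (0.0988·0.512 + 0.41·0.00297) / 0.5088 = 0.1018 mg/L.
Travel time t = 1.16e+04 m / 0.51 m/s = 2.275e+04 s = 0.2633 d.
C = 0.1018·exp(−0.14·0.2633) = 0.1018·0.9638 = 0.09813 mg/L.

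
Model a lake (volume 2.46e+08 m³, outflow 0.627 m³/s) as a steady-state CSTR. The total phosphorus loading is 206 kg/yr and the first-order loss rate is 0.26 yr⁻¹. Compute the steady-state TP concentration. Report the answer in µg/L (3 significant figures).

2.46 µg/L

Outflow Q = 0.627 m³/s × 3.156e+07 s/yr = 1.979e+07 m³/yr.
Steady-state CSTR mass balance: W = Q·C + k·V·C, so C = W/(Q + kV).
Q + kV = 1.979e+07 + 0.26·2.46e+08 = 8.375e+07 m³/yr.
C = 206/8.375e+07 = 2.46e-06 kg/m³ = 0.00246 mg/L = 2.46 µg/L.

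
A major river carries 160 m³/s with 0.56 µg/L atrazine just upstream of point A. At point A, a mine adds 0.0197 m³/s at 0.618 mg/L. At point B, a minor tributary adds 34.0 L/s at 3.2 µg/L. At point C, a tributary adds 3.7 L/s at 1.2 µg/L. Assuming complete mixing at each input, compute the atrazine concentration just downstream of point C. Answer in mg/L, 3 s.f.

0.000637 mg/L

0.56 µg/L = 0.00056 mg/L.
After input A: C = (160·0.00056 + 0.0197·0.618) / 160 = 0.000636 mg/L.
34.0 L/s = 0.034 m³/s.
3.2 µg/L = 0.0032 mg/L.
After input B: C = (160·0.000636 + 0.034·0.0032) / 160.1 = 0.0006366 mg/L.
3.7 L/s = 0.0037 m³/s.
1.2 µg/L = 0.0012 mg/L.
After input C: C = (160.1·0.0006366 + 0.0037·0.0012) / 160.1 = 0.0006366 mg/L.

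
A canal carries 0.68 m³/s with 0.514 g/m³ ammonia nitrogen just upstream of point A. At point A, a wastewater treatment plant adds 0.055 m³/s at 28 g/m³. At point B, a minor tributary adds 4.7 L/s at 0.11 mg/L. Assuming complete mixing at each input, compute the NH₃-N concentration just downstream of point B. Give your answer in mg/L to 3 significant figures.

2.56 mg/L

After input A: C = (0.68·0.514 + 0.055·28) / 0.735 = 2.571 mg/L.
4.7 L/s = 0.0047 m³/s.
After input B: C = (0.735·2.571 + 0.0047·0.11) / 0.7397 = 2.555 mg/L.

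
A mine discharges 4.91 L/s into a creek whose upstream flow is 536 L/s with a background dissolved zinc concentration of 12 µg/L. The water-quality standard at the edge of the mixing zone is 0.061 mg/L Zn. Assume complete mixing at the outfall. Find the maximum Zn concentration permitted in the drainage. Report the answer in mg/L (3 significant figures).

5.41 mg/L

4.91 L/s = 0.00491 m³/s.
536 L/s = 0.536 m³/s.
12 µg/L = 0.012 mg/L.
Mass balance: 0.061·0.5409 = 0.00491·Cₑ + 0.536·0.012.
Cₑ = (0.033 − 0.006432) / 0.00491 = 5.41 mg/L.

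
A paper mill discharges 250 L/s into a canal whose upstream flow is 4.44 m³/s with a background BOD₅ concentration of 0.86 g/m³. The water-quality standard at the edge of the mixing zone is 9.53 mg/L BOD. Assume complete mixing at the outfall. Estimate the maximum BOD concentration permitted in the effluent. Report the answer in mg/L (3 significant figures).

250 L/s = 0.25 m³/s.
Mass balance: 9.53·4.69 = 0.25·Cₑ + 4.44·0.86.
Cₑ = (44.7 − 3.818) / 0.25 = 163.5 mg/L.

164 mg/L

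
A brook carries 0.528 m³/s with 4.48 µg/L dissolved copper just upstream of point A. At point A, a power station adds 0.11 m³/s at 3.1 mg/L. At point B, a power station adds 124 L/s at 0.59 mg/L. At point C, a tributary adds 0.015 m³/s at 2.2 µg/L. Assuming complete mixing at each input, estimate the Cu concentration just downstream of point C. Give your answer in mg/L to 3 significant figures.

0.536 mg/L

4.48 µg/L = 0.00448 mg/L.
After input A: C = (0.528·0.00448 + 0.11·3.1) / 0.638 = 0.5382 mg/L.
124 L/s = 0.124 m³/s.
After input B: C = (0.638·0.5382 + 0.124·0.59) / 0.762 = 0.5466 mg/L.
2.2 µg/L = 0.0022 mg/L.
After input C: C = (0.762·0.5466 + 0.015·0.0022) / 0.777 = 0.5361 mg/L.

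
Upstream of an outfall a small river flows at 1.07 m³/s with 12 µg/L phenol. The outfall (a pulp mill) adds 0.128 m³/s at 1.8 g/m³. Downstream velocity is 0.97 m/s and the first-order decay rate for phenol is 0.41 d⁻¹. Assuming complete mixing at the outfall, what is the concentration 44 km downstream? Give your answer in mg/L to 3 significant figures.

0.164 mg/L

12 µg/L = 0.012 mg/L.
After complete mixing, C₀ = (0.128·1.8 + 1.07·0.012) / 1.198 = 0.203 mg/L.
Travel time t = 4.4e+04 m / 0.97 m/s = 4.536e+04 s = 0.525 d.
C = 0.203·exp(−0.41·0.525) = 0.203·0.8063 = 0.1637 mg/L.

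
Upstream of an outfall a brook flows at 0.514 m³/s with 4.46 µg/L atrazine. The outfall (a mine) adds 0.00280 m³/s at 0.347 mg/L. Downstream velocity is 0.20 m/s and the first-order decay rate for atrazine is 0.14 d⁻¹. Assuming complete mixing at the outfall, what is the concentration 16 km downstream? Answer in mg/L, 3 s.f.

0.00555 mg/L

4.46 µg/L = 0.00446 mg/L.
After complete mixing, C₀ = (0.0028·0.347 + 0.514·0.00446) / 0.5168 = 0.006316 mg/L.
Travel time t = 1.6e+04 m / 0.20 m/s = 8e+04 s = 0.9259 d.
C = 0.006316·exp(−0.14·0.9259) = 0.006316·0.8784 = 0.005548 mg/L.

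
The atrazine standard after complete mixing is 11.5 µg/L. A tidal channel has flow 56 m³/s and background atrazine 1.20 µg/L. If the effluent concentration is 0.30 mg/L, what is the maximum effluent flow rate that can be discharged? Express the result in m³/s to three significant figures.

1.20 µg/L = 0.0012 mg/L.
11.5 µg/L = 0.0115 mg/L.
Mass balance at complete mixing: C_std·(Q_w + Q_r) = Q_w·C_e + Q_r·C_b.
Rearranging, Q_w = Q_r·(C_std − C_b)/(C_e − C_std) = 56·(0.0115 − 0.0012) / (0.3 − 0.0115) = 1.999 m³/s.

2.00 m³/s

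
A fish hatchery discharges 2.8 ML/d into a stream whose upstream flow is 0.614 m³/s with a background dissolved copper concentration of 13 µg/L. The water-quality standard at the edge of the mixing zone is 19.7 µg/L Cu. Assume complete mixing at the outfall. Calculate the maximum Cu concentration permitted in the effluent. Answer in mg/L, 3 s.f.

2.8 ML/d = 0.03241 m³/s.
13 µg/L = 0.013 mg/L.
19.7 µg/L = 0.0197 mg/L.
Mass balance: 0.0197·0.6464 = 0.03241·Cₑ + 0.614·0.013.
Cₑ = (0.01273 − 0.007982) / 0.03241 = 0.1466 mg/L.

0.147 mg/L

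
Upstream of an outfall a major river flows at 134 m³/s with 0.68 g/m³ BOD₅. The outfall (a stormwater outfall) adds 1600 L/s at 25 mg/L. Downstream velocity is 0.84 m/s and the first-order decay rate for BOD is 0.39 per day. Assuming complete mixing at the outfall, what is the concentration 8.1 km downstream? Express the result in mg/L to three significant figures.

0.926 mg/L

1600 L/s = 1.6 m³/s.
After complete mixing, C₀ = (1.6·25 + 134·0.68) / 135.6 = 0.967 mg/L.
Travel time t = 8100 m / 0.84 m/s = 9643 s = 0.1116 d.
C = 0.967·exp(−0.39·0.1116) = 0.967·0.9574 = 0.9258 mg/L.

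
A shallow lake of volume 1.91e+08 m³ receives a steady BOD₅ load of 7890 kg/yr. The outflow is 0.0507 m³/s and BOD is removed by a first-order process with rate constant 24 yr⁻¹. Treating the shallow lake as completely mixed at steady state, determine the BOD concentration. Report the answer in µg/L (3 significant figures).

Outflow Q = 0.0507 m³/s × 3.156e+07 s/yr = 1.6e+06 m³/yr.
Steady-state CSTR mass balance: W = Q·C + k·V·C, so C = W/(Q + kV).
Q + kV = 1.6e+06 + 24·1.91e+08 = 4.586e+09 m³/yr.
C = 7890/4.586e+09 = 1.721e-06 kg/m³ = 0.001721 mg/L = 1.721 µg/L.

1.72 µg/L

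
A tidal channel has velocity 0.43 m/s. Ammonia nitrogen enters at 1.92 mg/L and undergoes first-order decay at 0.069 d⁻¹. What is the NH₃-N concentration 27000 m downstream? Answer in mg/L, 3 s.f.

Travel time t = 27000 m / 0.43 m/s = 2.7e+04/0.43 = 6.279e+04 s = 0.7267 d.
First-order decay: C = 1.92·exp(−0.069·0.7267) = 1.92·0.9511 = 1.826 mg/L.

1.83 mg/L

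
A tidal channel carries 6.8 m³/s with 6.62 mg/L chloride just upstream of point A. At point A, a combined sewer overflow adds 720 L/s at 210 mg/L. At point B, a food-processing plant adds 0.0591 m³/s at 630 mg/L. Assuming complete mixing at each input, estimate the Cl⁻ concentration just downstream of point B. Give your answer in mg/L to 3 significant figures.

30.8 mg/L

720 L/s = 0.72 m³/s.
After input A: C = (6.8·6.62 + 0.72·210) / 7.52 = 26.09 mg/L.
After input B: C = (7.52·26.09 + 0.0591·630) / 7.579 = 30.8 mg/L.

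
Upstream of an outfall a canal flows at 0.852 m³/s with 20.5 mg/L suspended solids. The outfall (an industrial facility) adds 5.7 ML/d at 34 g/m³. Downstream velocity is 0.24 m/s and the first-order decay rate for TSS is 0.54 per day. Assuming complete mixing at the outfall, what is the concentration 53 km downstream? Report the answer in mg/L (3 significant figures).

5.40 mg/L

5.7 ML/d = 0.06597 m³/s.
After complete mixing, C₀ = (0.06597·34 + 0.852·20.5) / 0.918 = 21.47 mg/L.
Travel time t = 5.3e+04 m / 0.24 m/s = 2.208e+05 s = 2.556 d.
C = 21.47·exp(−0.54·2.556) = 21.47·0.2515 = 5.4 mg/L.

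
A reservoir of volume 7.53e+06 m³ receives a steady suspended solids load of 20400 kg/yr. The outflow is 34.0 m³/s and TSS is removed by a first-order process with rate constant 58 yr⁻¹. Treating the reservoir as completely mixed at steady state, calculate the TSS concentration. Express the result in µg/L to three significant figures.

Outflow Q = 34.0 m³/s × 3.156e+07 s/yr = 1.073e+09 m³/yr.
Steady-state CSTR mass balance: W = Q·C + k·V·C, so C = W/(Q + kV).
Q + kV = 1.073e+09 + 58·7.53e+06 = 1.51e+09 m³/yr.
C = 20400/1.51e+09 = 1.351e-05 kg/m³ = 0.01351 mg/L = 13.51 µg/L.

13.5 µg/L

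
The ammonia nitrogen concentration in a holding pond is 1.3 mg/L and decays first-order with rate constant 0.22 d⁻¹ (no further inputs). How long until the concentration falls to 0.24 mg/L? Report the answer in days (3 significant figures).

7.68 d

t = ln(C₀/C)/k = ln(1.3/0.24)/0.22 = 1.689/0.22 = 7.679 d.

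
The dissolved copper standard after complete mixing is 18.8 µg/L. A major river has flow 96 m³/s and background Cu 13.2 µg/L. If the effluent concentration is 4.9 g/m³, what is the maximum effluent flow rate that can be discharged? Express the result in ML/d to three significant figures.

9.52 ML/d

13.2 µg/L = 0.0132 mg/L.
18.8 µg/L = 0.0188 mg/L.
Mass balance at complete mixing: C_std·(Q_w + Q_r) = Q_w·C_e + Q_r·C_b.
Rearranging, Q_w = Q_r·(C_std − C_b)/(C_e − C_std) = 96·(0.0188 − 0.0132) / (4.9 − 0.0188) = 0.1101 m³/s.
= 9.516 ML/d.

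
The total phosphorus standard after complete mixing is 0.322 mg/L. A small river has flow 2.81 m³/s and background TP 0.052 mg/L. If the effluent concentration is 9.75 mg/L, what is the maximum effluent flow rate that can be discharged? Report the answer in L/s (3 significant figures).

80.5 L/s

Mass balance at complete mixing: C_std·(Q_w + Q_r) = Q_w·C_e + Q_r·C_b.
Rearranging, Q_w = Q_r·(C_std − C_b)/(C_e − C_std) = 2.81·(0.322 − 0.052) / (9.75 − 0.322) = 0.08047 m³/s.
= 80.47 L/s.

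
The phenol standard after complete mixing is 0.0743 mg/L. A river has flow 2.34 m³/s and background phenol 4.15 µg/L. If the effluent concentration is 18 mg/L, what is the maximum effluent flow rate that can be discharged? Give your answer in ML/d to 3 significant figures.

4.15 µg/L = 0.00415 mg/L.
Mass balance at complete mixing: C_std·(Q_w + Q_r) = Q_w·C_e + Q_r·C_b.
Rearranging, Q_w = Q_r·(C_std − C_b)/(C_e − C_std) = 2.34·(0.0743 − 0.00415) / (18 − 0.0743) = 0.009157 m³/s.
= 0.7912 ML/d.

0.791 ML/d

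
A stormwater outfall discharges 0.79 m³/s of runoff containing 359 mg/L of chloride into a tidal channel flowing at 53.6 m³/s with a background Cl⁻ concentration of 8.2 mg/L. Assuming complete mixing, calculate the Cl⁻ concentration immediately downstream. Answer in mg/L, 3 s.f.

13.3 mg/L

Flow-weighted mixing gives C = (0.79·359 + 53.6·8.2) / (0.79 + 53.6) = 723.1/54.39 = 13.3 mg/L.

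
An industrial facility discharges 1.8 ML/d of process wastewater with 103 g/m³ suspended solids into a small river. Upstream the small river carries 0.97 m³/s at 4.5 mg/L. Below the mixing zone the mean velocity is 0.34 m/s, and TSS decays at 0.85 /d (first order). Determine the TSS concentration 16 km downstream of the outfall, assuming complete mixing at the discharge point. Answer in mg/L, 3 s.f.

1.8 ML/d = 0.02083 m³/s.
After complete mixing, C₀ = (0.02083·103 + 0.97·4.5) / 0.9908 = 6.571 mg/L.
Travel time t = 1.6e+04 m / 0.34 m/s = 4.706e+04 s = 0.5447 d.
C = 6.571·exp(−0.85·0.5447) = 6.571·0.6294 = 4.136 mg/L.

4.14 mg/L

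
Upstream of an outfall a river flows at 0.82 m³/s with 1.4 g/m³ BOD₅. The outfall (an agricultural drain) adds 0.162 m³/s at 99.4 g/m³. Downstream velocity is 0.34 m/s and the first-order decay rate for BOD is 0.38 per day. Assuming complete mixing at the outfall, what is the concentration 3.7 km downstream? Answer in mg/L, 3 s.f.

16.7 mg/L

After complete mixing, C₀ = (0.162·99.4 + 0.82·1.4) / 0.982 = 17.57 mg/L.
Travel time t = 3700 m / 0.34 m/s = 1.088e+04 s = 0.126 d.
C = 17.57·exp(−0.38·0.126) = 17.57·0.9533 = 16.75 mg/L.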